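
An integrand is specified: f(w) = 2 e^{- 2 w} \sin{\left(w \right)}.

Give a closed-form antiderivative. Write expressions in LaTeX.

An antiderivative is F(w) = - \frac{4 e^{- 2 w} \sin{\left(w \right)}}{5} - \frac{2 e^{- 2 w} \cos{\left(w \right)}}{5}.

Check any antiderivative F(w) by computing F'(w) and comparing it with f(w).
Check: d/dw[- \frac{4 e^{- 2 w} \sin{\left(w \right)}}{5} - \frac{2 e^{- 2 w} \cos{\left(w \right)}}{5}] = 2 e^{- 2 w} \sin{\left(w \right)} = f(w).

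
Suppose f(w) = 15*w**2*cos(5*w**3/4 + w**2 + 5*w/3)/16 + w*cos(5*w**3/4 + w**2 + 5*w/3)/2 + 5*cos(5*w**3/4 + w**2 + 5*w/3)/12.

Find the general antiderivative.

F(w) = sin(5*w**3/4 + w**2 + 5*w/3)/4 + C

The substitution u = 5*w**3/4 + w**2 + 5*w/3 works: f is exactly (dF/du)*(du/dw) for that inner function.
Check: d/dw[sin(5*w**3/4 + w**2 + 5*w/3)/4] = 15*w**2*cos(5*w**3/4 + w**2 + 5*w/3)/16 + w*cos(5*w**3/4 + w**2 + 5*w/3)/2 + 5*cos(5*w**3/4 + w**2 + 5*w/3)/12 = f(w).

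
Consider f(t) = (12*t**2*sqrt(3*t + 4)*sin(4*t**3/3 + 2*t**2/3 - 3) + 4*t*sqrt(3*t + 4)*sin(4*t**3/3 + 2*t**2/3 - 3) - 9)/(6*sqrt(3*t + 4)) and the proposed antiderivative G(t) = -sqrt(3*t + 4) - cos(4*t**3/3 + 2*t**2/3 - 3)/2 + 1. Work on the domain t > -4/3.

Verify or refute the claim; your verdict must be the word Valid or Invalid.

d/dt[G] = (12*t**2*sqrt(3*t + 4)*sin(4*t**3/3 + 2*t**2/3 - 3) + 4*t*sqrt(3*t + 4)*sin(4*t**3/3 + 2*t**2/3 - 3) - 9)/(6*sqrt(3*t + 4))
This equals f(t) exactly, so the claim holds.

Valid - differentiating G returns exactly f.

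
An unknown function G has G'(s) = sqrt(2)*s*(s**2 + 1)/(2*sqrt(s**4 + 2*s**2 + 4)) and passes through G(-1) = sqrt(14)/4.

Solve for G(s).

G(s) = sqrt(s**4/2 + s**2 + 2)/2

The substitution u = s**4/2 + s**2 + 2 works: G'(s) is exactly (dG/du)*(du/ds) for that inner function.
A general antiderivative is sqrt(s**4/2 + s**2 + 2)/2 + C.
The condition gives C = sqrt(14)/4 - (sqrt(14)/4) = 0.
So G(s) = sqrt(s**4/2 + s**2 + 2)/2.
Check: d/ds[sqrt(s**4/2 + s**2 + 2)/2] = (sqrt(2)*s**3 + sqrt(2)*s)/(2*sqrt(s**4 + 2*s**2 + 4)), which equals G'(s).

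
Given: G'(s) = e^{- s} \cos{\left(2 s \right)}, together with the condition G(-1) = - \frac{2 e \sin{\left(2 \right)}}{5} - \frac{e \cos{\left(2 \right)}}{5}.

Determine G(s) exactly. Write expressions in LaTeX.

G(s) = - \frac{\left(- 2 \sin{\left(2 s \right)} + \cos{\left(2 s \right)}\right) e^{- s}}{5}

Differentiate the proposed G(s) back; it has to land on the given G'(s).
A general antiderivative is \frac{2 e^{- s} \sin{\left(2 s \right)}}{5} - \frac{e^{- s} \cos{\left(2 s \right)}}{5} + C.
The condition gives C = - \frac{2 e \sin{\left(2 \right)}}{5} - \frac{e \cos{\left(2 \right)}}{5} - (- \frac{2 e \sin{\left(2 \right)}}{5} - \frac{e \cos{\left(2 \right)}}{5}) = 0.
So G(s) = - \frac{\left(- 2 \sin{\left(2 s \right)} + \cos{\left(2 s \right)}\right) e^{- s}}{5}.
Check: d/ds[- \frac{\left(- 2 \sin{\left(2 s \right)} + \cos{\left(2 s \right)}\right) e^{- s}}{5}] = e^{- s} \cos{\left(2 s \right)} = G'(s).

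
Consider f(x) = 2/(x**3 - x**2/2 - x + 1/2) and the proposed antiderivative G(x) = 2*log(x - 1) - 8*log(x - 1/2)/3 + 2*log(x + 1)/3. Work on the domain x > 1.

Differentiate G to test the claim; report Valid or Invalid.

d/dx[G] = 4/(2*x**3 - x**2 - 2*x + 1)
This equals f(x) exactly, so the claim holds.

Valid: G'(x) = f(x).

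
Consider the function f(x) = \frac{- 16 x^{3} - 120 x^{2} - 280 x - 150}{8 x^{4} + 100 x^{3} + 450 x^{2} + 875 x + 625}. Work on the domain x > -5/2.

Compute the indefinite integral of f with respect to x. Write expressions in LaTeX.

F(x) = - 2 \log{\left(x + 5 \right)} - \frac{5}{4 x^{2} + 20 x + 25} + C

Recover f(x) by differentiating a candidate F(x); any mismatch rules it out.
Check: d/dx[- 2 \log{\left(x + 5 \right)} - \frac{5}{4 x^{2} + 20 x + 25}] = \frac{- 16 x^{3} - 120 x^{2} - 280 x - 150}{8 x^{4} + 100 x^{3} + 450 x^{2} + 875 x + 625} = f(x).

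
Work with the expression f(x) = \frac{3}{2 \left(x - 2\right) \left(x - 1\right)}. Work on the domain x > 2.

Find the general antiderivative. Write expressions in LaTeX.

F(x) = \frac{3 \log{\left(x - 2 \right)}}{2} - \frac{3 \log{\left(x - 1 \right)}}{2} + C

The denominator factors as 2 \left(x - 2\right) \left(x - 1\right); partial fractions split f into directly integrable pieces: - \frac{3}{2 \left(x - 1\right)} + \frac{3}{2 \left(x - 2\right)}.
Check: d/dx[\frac{3 \log{\left(x - 2 \right)}}{2} - \frac{3 \log{\left(x - 1 \right)}}{2}] = \frac{3}{2 x^{2} - 6 x + 4}, which equals f(x).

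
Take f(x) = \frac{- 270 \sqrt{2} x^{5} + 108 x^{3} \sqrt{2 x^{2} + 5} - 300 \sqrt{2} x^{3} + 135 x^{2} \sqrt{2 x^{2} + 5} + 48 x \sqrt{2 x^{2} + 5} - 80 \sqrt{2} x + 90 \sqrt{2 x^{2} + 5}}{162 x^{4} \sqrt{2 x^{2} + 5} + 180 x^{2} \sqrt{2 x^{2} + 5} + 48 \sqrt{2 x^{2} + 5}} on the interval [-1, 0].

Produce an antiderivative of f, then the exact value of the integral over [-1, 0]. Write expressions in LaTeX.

Antiderivative: F(x) = - \frac{5 \sqrt{x^{2} + \frac{5}{2}}}{3} + \frac{\log{\left(\frac{x^{2}}{2} + \frac{1}{3} \right)}}{3} + \frac{5 \operatorname{atan}{\left(\frac{3 x}{2} \right)}}{4}; value = - \frac{5 \sqrt{10}}{6} - \frac{\log{\left(3 \right)}}{3} - \frac{\log{\left(\frac{5}{6} \right)}}{3} + \frac{5 \operatorname{atan}{\left(\frac{3}{2} \right)}}{4} + \frac{5 \sqrt{14}}{6}

A first test for any F(x): its x-derivative must equal f(x) identically.
F(x) = - \frac{5 \sqrt{x^{2} + \frac{5}{2}}}{3} + \frac{\log{\left(\frac{x^{2}}{2} + \frac{1}{3} \right)}}{3} + \frac{5 \operatorname{atan}{\left(\frac{3 x}{2} \right)}}{4} is an antiderivative of f.
Check: d/dx[- \frac{5 \sqrt{x^{2} + \frac{5}{2}}}{3} + \frac{\log{\left(\frac{x^{2}}{2} + \frac{1}{3} \right)}}{3} + \frac{5 \operatorname{atan}{\left(\frac{3 x}{2} \right)}}{4}] = \frac{- 270 \sqrt{2} x^{5} + 108 x^{3} \sqrt{2 x^{2} + 5} - 300 \sqrt{2} x^{3} + 135 x^{2} \sqrt{2 x^{2} + 5} + 48 x \sqrt{2 x^{2} + 5} - 80 \sqrt{2} x + 90 \sqrt{2 x^{2} + 5}}{162 x^{4} \sqrt{2 x^{2} + 5} + 180 x^{2} \sqrt{2 x^{2} + 5} + 48 \sqrt{2 x^{2} + 5}} = f(x).
F(0) = - \frac{5 \sqrt{10}}{6} - \frac{\log{\left(3 \right)}}{3}; F(-1) = - \frac{5 \sqrt{14}}{6} - \frac{5 \operatorname{atan}{\left(\frac{3}{2} \right)}}{4} + \frac{\log{\left(\frac{5}{6} \right)}}{3}.
Integral = F(0) - F(-1) = - \frac{5 \sqrt{10}}{6} - \frac{\log{\left(3 \right)}}{3} - \frac{\log{\left(\frac{5}{6} \right)}}{3} + \frac{5 \operatorname{atan}{\left(\frac{3}{2} \right)}}{4} + \frac{5 \sqrt{14}}{6}.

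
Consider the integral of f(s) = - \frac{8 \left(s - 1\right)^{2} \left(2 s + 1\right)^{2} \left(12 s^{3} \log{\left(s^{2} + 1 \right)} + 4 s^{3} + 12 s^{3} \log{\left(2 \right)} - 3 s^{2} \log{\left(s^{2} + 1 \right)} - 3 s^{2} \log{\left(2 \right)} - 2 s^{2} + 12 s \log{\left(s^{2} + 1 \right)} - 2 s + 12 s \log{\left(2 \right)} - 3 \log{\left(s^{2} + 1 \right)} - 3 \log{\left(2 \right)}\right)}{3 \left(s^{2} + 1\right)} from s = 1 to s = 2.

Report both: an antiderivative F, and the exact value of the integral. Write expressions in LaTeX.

Recognize the product-rule pattern: f = u'v + uv' with u = \frac{8 \left(- 2 s^{2} + s + 1\right)^{3}}{3}, v = \log{\left(2 s^{2} + 2 \right)}, so integration by parts undoes it.
F(s) = - \frac{64 s^{6} \log{\left(2 s^{2} + 2 \right)}}{3} + 32 s^{5} \log{\left(2 s^{2} + 2 \right)} + 16 s^{4} \log{\left(2 s^{2} + 2 \right)} - \frac{88 s^{3} \log{\left(2 s^{2} + 2 \right)}}{3} - 8 s^{2} \log{\left(2 s^{2} + 2 \right)} + 8 s \log{\left(2 s^{2} + 2 \right)} + \frac{8 \log{\left(2 s^{2} + 2 \right)}}{3} is an antiderivative of f.
Check: d/ds[- \frac{64 s^{6} \log{\left(2 s^{2} + 2 \right)}}{3} + 32 s^{5} \log{\left(2 s^{2} + 2 \right)} + 16 s^{4} \log{\left(2 s^{2} + 2 \right)} - \frac{88 s^{3} \log{\left(2 s^{2} + 2 \right)}}{3} - 8 s^{2} \log{\left(2 s^{2} + 2 \right)} + 8 s \log{\left(2 s^{2} + 2 \right)} + \frac{8 \log{\left(2 s^{2} + 2 \right)}}{3}] = \frac{- 384 s^{7} \log{\left(s^{2} + 1 \right)} - 384 s^{7} \log{\left(2 \right)} - 128 s^{7} + 480 s^{6} \log{\left(s^{2} + 1 \right)} + 192 s^{6} + 480 s^{6} \log{\left(2 \right)} - 192 s^{5} \log{\left(s^{2} + 1 \right)} - 192 s^{5} \log{\left(2 \right)} + 96 s^{5} + 216 s^{4} \log{\left(s^{2} + 1 \right)} - 176 s^{4} + 216 s^{4} \log{\left(2 \right)} + 144 s^{3} \log{\left(s^{2} + 1 \right)} - 48 s^{3} + 144 s^{3} \log{\left(2 \right)} - 240 s^{2} \log{\left(s^{2} + 1 \right)} - 240 s^{2} \log{\left(2 \right)} + 48 s^{2} - 48 s \log{\left(s^{2} + 1 \right)} - 48 s \log{\left(2 \right)} + 16 s + 24 \log{\left(s^{2} + 1 \right)} + 24 \log{\left(2 \right)}}{3 s^{2} + 3}, which equals f(s).
F(2) = - \frac{1000 \log{\left(10 \right)}}{3}; F(1) = 0.
Integral = F(2) - F(1) = - \frac{1000 \log{\left(10 \right)}}{3}.

Antiderivative: F(s) = - \frac{64 s^{6} \log{\left(2 s^{2} + 2 \right)}}{3} + 32 s^{5} \log{\left(2 s^{2} + 2 \right)} + 16 s^{4} \log{\left(2 s^{2} + 2 \right)} - \frac{88 s^{3} \log{\left(2 s^{2} + 2 \right)}}{3} - 8 s^{2} \log{\left(2 s^{2} + 2 \right)} + 8 s \log{\left(2 s^{2} + 2 \right)} + \frac{8 \log{\left(2 s^{2} + 2 \right)}}{3}; value = - \frac{1000 \log{\left(10 \right)}}{3}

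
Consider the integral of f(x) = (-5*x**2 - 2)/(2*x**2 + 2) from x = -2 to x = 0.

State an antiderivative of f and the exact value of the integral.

Antiderivative: F(x) = -5*x/2 + 3*atan(x)/2; value = -5 + 3*atan(2)/2

Differentiate the proposed F(x) back; it has to land on f(x) exactly.
F(x) = -5*x/2 + 3*atan(x)/2 is an antiderivative of f.
Check: d/dx[-5*x/2 + 3*atan(x)/2] = (-5*x**2 - 2)/(2*x**2 + 2) = f(x).
F(0) = 0; F(-2) = 5 - 3*atan(2)/2.
Integral = F(0) - F(-2) = -5 + 3*atan(2)/2.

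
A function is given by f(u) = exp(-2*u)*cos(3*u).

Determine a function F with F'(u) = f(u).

An antiderivative is F(u) = -(-3*sin(3*u) + 2*cos(3*u))*exp(-2*u)/13.

A first test for any F(u): its u-derivative must equal f(u) identically.
Check: d/du[-(-3*sin(3*u) + 2*cos(3*u))*exp(-2*u)/13] = exp(-2*u)*cos(3*u) = f(u).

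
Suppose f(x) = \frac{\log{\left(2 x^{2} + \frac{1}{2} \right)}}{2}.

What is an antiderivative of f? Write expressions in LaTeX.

An antiderivative is F(x) = \frac{x \log{\left(2 x^{2} + \frac{1}{2} \right)}}{2} - x + \frac{\operatorname{atan}{\left(2 x \right)}}{2}.

A first test for any F(x): its x-derivative must equal f(x) identically.
Check: d/dx[\frac{x \log{\left(2 x^{2} + \frac{1}{2} \right)}}{2} - x + \frac{\operatorname{atan}{\left(2 x \right)}}{2}] = \frac{\log{\left(2 x^{2} + \frac{1}{2} \right)}}{2} = f(x).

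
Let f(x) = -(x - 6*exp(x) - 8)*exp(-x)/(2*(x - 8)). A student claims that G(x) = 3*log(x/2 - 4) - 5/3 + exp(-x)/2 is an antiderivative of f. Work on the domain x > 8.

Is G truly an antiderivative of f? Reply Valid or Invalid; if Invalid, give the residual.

d/dx[G] = (-x + 6*exp(x) + 8)/(2*x*exp(x) - 16*exp(x))
This equals f(x) exactly, so the claim holds.

Valid: G'(x) = f(x).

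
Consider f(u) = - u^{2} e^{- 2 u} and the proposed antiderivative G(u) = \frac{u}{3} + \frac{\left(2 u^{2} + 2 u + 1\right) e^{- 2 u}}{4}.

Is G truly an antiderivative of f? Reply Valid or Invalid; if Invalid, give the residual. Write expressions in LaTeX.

Invalid: d/du[G] - f = \frac{1}{3}, which is not 0.

d/du[G] = \frac{\left(- 3 u^{2} + e^{2 u}\right) e^{- 2 u}}{3}
d/du[G] - f(u) = \frac{1}{3} != 0.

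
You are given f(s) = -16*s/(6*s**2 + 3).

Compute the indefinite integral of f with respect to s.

F(s) = -4*log(s**2 + 1/2)/3 + C

The substitution u = s**2 + 1/2 works: f is exactly (dF/du)*(du/ds) for that inner function.
Check: d/ds[-4*log(s**2 + 1/2)/3] = -16*s/(6*s**2 + 3) = f(s).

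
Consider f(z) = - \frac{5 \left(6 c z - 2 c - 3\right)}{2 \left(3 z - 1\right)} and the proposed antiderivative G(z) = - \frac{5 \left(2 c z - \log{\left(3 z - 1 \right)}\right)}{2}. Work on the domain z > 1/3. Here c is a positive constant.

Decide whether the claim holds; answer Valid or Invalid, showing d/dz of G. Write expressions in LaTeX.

d/dz[G] = \frac{- 30 c z + 10 c + 15}{6 z - 2}
This equals f(z) exactly, so the claim holds.

Valid: G'(z) = f(z).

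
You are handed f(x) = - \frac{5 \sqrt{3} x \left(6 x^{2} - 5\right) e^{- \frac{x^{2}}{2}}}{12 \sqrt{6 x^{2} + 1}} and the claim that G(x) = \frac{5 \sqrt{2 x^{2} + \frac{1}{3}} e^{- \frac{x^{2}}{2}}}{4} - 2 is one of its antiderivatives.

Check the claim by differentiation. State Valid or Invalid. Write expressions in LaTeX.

Valid - the claim checks out under differentiation.

d/dx[G] = \frac{\sqrt{3} \left(- 30 x^{3} + 25 x\right) e^{- \frac{x^{2}}{2}}}{12 \sqrt{6 x^{2} + 1}}
This equals f(x) exactly, so the claim holds.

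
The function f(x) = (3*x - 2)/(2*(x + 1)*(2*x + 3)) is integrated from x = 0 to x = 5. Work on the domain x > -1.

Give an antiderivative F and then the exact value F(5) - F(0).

Antiderivative: F(x) = (-10*log(x + 1) + 13*log(x + 3/2))/4; value = -5*log(6)/2 - 13*log(3/2)/4 + 13*log(13/2)/4

The denominator factors as 2*(x + 1)*(2*x + 3); partial fractions split f into directly integrable pieces: 13/(2*(2*x + 3)) - 5/(2*(x + 1)).
F(x) = (-10*log(x + 1) + 13*log(x + 3/2))/4 is an antiderivative of f.
Check: d/dx[(-10*log(x + 1) + 13*log(x + 3/2))/4] = (3*x - 2)/(4*x**2 + 10*x + 6), which equals f(x).
F(5) = -5*log(6)/2 + 13*log(13/2)/4; F(0) = 13*log(3/2)/4.
Integral = F(5) - F(0) = -5*log(6)/2 - 13*log(3/2)/4 + 13*log(13/2)/4.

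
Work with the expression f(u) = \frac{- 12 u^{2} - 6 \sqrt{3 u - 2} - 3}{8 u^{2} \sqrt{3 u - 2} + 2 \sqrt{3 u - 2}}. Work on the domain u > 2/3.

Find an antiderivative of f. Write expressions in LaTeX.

An antiderivative is F(u) = - \sqrt{3 u - 2} - \frac{3 \operatorname{atan}{\left(2 u \right)}}{2}.

Since d/du undoes antidifferentiation here, F'(u) = f(u) is required of F(u).
Check: d/du[- \sqrt{3 u - 2} - \frac{3 \operatorname{atan}{\left(2 u \right)}}{2}] = \frac{- 12 u^{2} - 6 \sqrt{3 u - 2} - 3}{8 u^{2} \sqrt{3 u - 2} + 2 \sqrt{3 u - 2}} = f(u).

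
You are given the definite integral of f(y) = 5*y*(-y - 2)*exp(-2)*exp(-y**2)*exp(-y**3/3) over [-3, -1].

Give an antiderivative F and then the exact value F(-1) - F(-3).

Antiderivative: F(y) = 5*exp(-2)*exp(-y**2)*exp(-y**3/3); value = -5*exp(-2) + 5*exp(-8/3)

f matches the chain-rule pattern g'(h)*h' with inner function h(y) = -y**3/3 - y**2 - 2; substituting u = h(y) collapses the integral.
F(y) = 5*exp(-2)*exp(-y**2)*exp(-y**3/3) is an antiderivative of f.
Check: d/dy[5*exp(-2)*exp(-y**2)*exp(-y**3/3)] = (-5*y**2 - 10*y)*exp(-2)*exp(-y**2)*exp(-y**3/3), which equals f(y).
F(-1) = 5*exp(-8/3); F(-3) = 5*exp(-2).
Integral = F(-1) - F(-3) = -5*exp(-2) + 5*exp(-8/3).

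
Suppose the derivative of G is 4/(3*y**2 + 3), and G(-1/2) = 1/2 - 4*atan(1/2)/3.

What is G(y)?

Any candidate G(y) must reproduce the stated G'(y) exactly.
A general antiderivative is 4*atan(y)/3 + C.
The condition gives C = 1/2 - 4*atan(1/2)/3 - (-4*atan(1/2)/3) = 1/2.
So G(y) = (8*atan(y) + 3)/6.
Check: d/dy[(8*atan(y) + 3)/6] = 4/(3*y**2 + 3) = G'(y).

G(y) = (8*atan(y) + 3)/6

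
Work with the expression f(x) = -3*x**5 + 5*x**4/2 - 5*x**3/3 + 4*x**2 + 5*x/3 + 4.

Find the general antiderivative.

The integrand splits into summands that can be handled one at a time.
Check: d/dx[-x**6/2 + x**5/2 - 5*x**4/12 + 4*x**3/3 + 5*x**2/6 + 4*x] = -3*x**5 + 5*x**4/2 - 5*x**3/3 + 4*x**2 + 5*x/3 + 4 = f(x).

F(x) = -x**6/2 + x**5/2 - 5*x**4/12 + 4*x**3/3 + 5*x**2/6 + 4*x + C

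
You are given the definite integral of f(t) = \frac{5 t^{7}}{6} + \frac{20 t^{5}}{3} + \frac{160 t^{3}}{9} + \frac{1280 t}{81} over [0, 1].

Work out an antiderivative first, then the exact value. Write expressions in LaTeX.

The substitution u = - \frac{t^{2}}{2} - \frac{4}{3} works: f is exactly (dF/du)*(du/dt) for that inner function.
F(t) = \frac{5 \left(- \frac{t^{2}}{2} - \frac{4}{3}\right)^{4}}{3} is an antiderivative of f.
Check: d/dt[\frac{5 \left(- \frac{t^{2}}{2} - \frac{4}{3}\right)^{4}}{3}] = \frac{5 t^{7}}{6} + \frac{20 t^{5}}{3} + \frac{160 t^{3}}{9} + \frac{1280 t}{81} = f(t).
F(1) = \frac{73205}{3888}; F(0) = \frac{1280}{243}.
Integral = F(1) - F(0) = \frac{17575}{1296}.

Antiderivative: F(t) = \frac{5 \left(- \frac{t^{2}}{2} - \frac{4}{3}\right)^{4}}{3}; value = \frac{17575}{1296}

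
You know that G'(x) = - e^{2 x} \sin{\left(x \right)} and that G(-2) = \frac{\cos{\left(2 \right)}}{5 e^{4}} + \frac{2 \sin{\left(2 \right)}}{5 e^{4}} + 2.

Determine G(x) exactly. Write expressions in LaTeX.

Check a candidate G(x) by differentiating: d/dx[G] must match the given G'(x).
A general antiderivative is - \frac{2 e^{2 x} \sin{\left(x \right)}}{5} + \frac{e^{2 x} \cos{\left(x \right)}}{5} + C.
The condition gives C = \frac{\cos{\left(2 \right)}}{5 e^{4}} + \frac{2 \sin{\left(2 \right)}}{5 e^{4}} + 2 - (\frac{\cos{\left(2 \right)}}{5 e^{4}} + \frac{2 \sin{\left(2 \right)}}{5 e^{4}}) = 2.
So G(x) = - \frac{2 e^{2 x} \sin{\left(x \right)}}{5} + \frac{e^{2 x} \cos{\left(x \right)}}{5} + 2.
Check: d/dx[- \frac{2 e^{2 x} \sin{\left(x \right)}}{5} + \frac{e^{2 x} \cos{\left(x \right)}}{5} + 2] = - e^{2 x} \sin{\left(x \right)} = G'(x).

G(x) = - \frac{2 e^{2 x} \sin{\left(x \right)}}{5} + \frac{e^{2 x} \cos{\left(x \right)}}{5} + 2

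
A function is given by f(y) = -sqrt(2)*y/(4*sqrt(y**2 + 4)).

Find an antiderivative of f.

An antiderivative is F(y) = -sqrt(2)*sqrt(y**2 + 4)/4.

The substitution u = y**2/2 + 2 works: f is exactly (dF/du)*(du/dy) for that inner function.
Check: d/dy[-sqrt(2)*sqrt(y**2 + 4)/4] = -sqrt(2)*y/(4*sqrt(y**2 + 4)) = f(y).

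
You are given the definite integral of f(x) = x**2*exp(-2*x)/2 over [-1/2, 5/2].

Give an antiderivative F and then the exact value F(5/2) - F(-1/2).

Antiderivative: F(x) = (-2*x**2 - 2*x - 1)*exp(-2*x)/8; value = -37*exp(-5)/16 + exp(1)/16

f has the shape u'v + uv' for u = -x**2/4 - x/4 - 1/8 and v = exp(-2*x) — it is the derivative of the product u*v.
F(x) = (-2*x**2 - 2*x - 1)*exp(-2*x)/8 is an antiderivative of f.
Check: d/dx[(-2*x**2 - 2*x - 1)*exp(-2*x)/8] = x**2*exp(-2*x)/2 = f(x).
F(5/2) = -37*exp(-5)/16; F(-1/2) = -exp(1)/16.
Integral = F(5/2) - F(-1/2) = -37*exp(-5)/16 + exp(1)/16.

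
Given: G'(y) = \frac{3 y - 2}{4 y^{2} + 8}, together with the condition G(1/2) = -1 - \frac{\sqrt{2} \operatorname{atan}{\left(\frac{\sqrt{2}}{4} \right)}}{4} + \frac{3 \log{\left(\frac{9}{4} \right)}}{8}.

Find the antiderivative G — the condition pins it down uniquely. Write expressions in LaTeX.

G(y) = \frac{3 \log{\left(y^{2} + 2 \right)}}{8} - \frac{\sqrt{2} \operatorname{atan}{\left(\frac{\sqrt{2} y}{2} \right)}}{4} - 1

Recover the given G'(y) by differentiating a candidate G(y); any mismatch rules it out.
A general antiderivative is \frac{3 \log{\left(y^{2} + 2 \right)}}{8} - \frac{\sqrt{2} \operatorname{atan}{\left(\frac{\sqrt{2} y}{2} \right)}}{4} + C.
The condition gives C = -1 - \frac{\sqrt{2} \operatorname{atan}{\left(\frac{\sqrt{2}}{4} \right)}}{4} + \frac{3 \log{\left(\frac{9}{4} \right)}}{8} - (- \frac{\sqrt{2} \operatorname{atan}{\left(\frac{\sqrt{2}}{4} \right)}}{4} + \frac{3 \log{\left(\frac{9}{4} \right)}}{8}) = -1.
So G(y) = \frac{3 \log{\left(y^{2} + 2 \right)}}{8} - \frac{\sqrt{2} \operatorname{atan}{\left(\frac{\sqrt{2} y}{2} \right)}}{4} - 1.
Check: d/dy[\frac{3 \log{\left(y^{2} + 2 \right)}}{8} - \frac{\sqrt{2} \operatorname{atan}{\left(\frac{\sqrt{2} y}{2} \right)}}{4} - 1] = \frac{3 y - 2}{4 y^{2} + 8} = G'(y).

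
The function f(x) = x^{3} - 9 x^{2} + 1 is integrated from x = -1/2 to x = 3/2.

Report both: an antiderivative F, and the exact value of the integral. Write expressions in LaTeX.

Antiderivative: F(x) = \frac{x^{4}}{4} - 3 x^{3} + x; value = - \frac{29}{4}

Integrate term by term and add the pieces.
F(x) = \frac{x^{4}}{4} - 3 x^{3} + x is an antiderivative of f.
Check: d/dx[\frac{x^{4}}{4} - 3 x^{3} + x] = x^{3} - 9 x^{2} + 1 = f(x).
F(3/2) = - \frac{471}{64}; F(-1/2) = - \frac{7}{64}.
Integral = F(3/2) - F(-1/2) = - \frac{29}{4}.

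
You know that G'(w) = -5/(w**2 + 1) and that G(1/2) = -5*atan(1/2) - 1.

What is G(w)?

G(w) = -5*atan(w) - 1

A candidate passes only if d/dw[G] lands on the given G'(w) exactly.
A general antiderivative is -5*atan(w) + C.
The condition gives C = -5*atan(1/2) - 1 - (-5*atan(1/2)) = -1.
So G(w) = -5*atan(w) - 1.
Check: d/dw[-5*atan(w) - 1] = -5/(w**2 + 1) = G'(w).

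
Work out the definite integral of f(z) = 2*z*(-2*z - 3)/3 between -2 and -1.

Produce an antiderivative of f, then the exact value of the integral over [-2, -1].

Antiderivative: F(z) = -4*z**3/9 - z**2; value = -1/9

Recover f(z) by differentiating a candidate F(z); any mismatch rules it out.
F(z) = -4*z**3/9 - z**2 is an antiderivative of f.
Check: d/dz[-4*z**3/9 - z**2] = -4*z**2/3 - 2*z, which equals f(z).
F(-1) = -5/9; F(-2) = -4/9.
Integral = F(-1) - F(-2) = -1/9.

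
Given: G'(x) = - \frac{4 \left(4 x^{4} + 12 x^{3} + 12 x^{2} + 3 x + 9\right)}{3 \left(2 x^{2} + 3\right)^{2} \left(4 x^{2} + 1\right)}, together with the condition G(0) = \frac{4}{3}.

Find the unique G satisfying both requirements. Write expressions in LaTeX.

G(x) = - \frac{2 \operatorname{atan}{\left(2 x \right)}}{3} + 1 + \frac{2}{4 x^{2} + 6}

For G(x) to be correct, d/dx[G] must agree with the stated G'(x) identically.
A general antiderivative is - \frac{2 \operatorname{atan}{\left(2 x \right)}}{3} + \frac{2}{4 x^{2} + 6} + C.
The condition gives C = \frac{4}{3} - (\frac{1}{3}) = 1.
So G(x) = - \frac{2 \operatorname{atan}{\left(2 x \right)}}{3} + 1 + \frac{2}{4 x^{2} + 6}.
Check: d/dx[- \frac{2 \operatorname{atan}{\left(2 x \right)}}{3} + 1 + \frac{2}{4 x^{2} + 6}] = \frac{- 16 x^{4} - 48 x^{3} - 48 x^{2} - 12 x - 36}{48 x^{6} + 156 x^{4} + 144 x^{2} + 27}, which equals G'(x).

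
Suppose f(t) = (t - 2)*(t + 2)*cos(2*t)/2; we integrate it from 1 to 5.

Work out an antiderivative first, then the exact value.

Antiderivative: F(t) = t**2*sin(2*t)/4 + t*cos(2*t)/4 - 9*sin(2*t)/8; value = 41*sin(10)/8 + 5*cos(10)/4 - cos(2)/4 + 7*sin(2)/8

Since d/dt undoes antidifferentiation here, F'(t) = f(t) is required of F(t).
F(t) = t**2*sin(2*t)/4 + t*cos(2*t)/4 - 9*sin(2*t)/8 is an antiderivative of f.
Check: d/dt[t**2*sin(2*t)/4 + t*cos(2*t)/4 - 9*sin(2*t)/8] = t**2*cos(2*t)/2 - 2*cos(2*t), which equals f(t).
F(5) = 41*sin(10)/8 + 5*cos(10)/4; F(1) = -7*sin(2)/8 + cos(2)/4.
Integral = F(5) - F(1) = 41*sin(10)/8 + 5*cos(10)/4 - cos(2)/4 + 7*sin(2)/8.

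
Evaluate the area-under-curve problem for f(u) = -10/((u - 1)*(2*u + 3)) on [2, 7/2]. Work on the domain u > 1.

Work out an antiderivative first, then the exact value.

Antiderivative: F(u) = -2*log(u - 1) + 2*log(u + 3/2); value = -2*log(7/2) - 2*log(5/2) + 2*log(5)

The denominator factors as (u - 1)*(2*u + 3); partial fractions split f into directly integrable pieces: 4/(2*u + 3) - 2/(u - 1).
F(u) = -2*log(u - 1) + 2*log(u + 3/2) is an antiderivative of f.
Check: d/du[-2*log(u - 1) + 2*log(u + 3/2)] = -10/(2*u**2 + u - 3), which equals f(u).
F(7/2) = -2*log(5/2) + 2*log(5); F(2) = 2*log(7/2).
Integral = F(7/2) - F(2) = -2*log(7/2) - 2*log(5/2) + 2*log(5).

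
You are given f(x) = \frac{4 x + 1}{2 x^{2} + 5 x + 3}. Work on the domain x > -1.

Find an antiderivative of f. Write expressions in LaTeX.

The denominator factors as \left(x + 1\right) \left(2 x + 3\right); partial fractions split f into directly integrable pieces: \frac{10}{2 x + 3} - \frac{3}{x + 1}.
Check: d/dx[- 3 \log{\left(x + 1 \right)} + 5 \log{\left(x + \frac{3}{2} \right)}] = \frac{4 x + 1}{2 x^{2} + 5 x + 3} = f(x).

An antiderivative is F(x) = - 3 \log{\left(x + 1 \right)} + 5 \log{\left(x + \frac{3}{2} \right)}.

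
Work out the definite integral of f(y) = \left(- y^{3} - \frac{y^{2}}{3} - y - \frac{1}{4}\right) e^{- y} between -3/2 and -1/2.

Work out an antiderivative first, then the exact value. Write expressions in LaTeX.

f has the shape u'v + uv' for u = y^{3} + \frac{10 y^{2}}{3} + \frac{23 y}{3} + \frac{95}{12} and v = e^{- y} — it is the derivative of the product u*v.
F(y) = y^{3} e^{- y} + \frac{10 y^{2} e^{- y}}{3} + \frac{23 y e^{- y}}{3} + \frac{95 e^{- y}}{12} is an antiderivative of f.
Check: d/dy[y^{3} e^{- y} + \frac{10 y^{2} e^{- y}}{3} + \frac{23 y e^{- y}}{3} + \frac{95 e^{- y}}{12}] = \frac{\left(- 12 y^{3} - 4 y^{2} - 12 y - 3\right) e^{- y}}{12}, which equals f(y).
F(-1/2) = \frac{115 e^{\frac{1}{2}}}{24}; F(-3/2) = \frac{13 e^{\frac{3}{2}}}{24}.
Integral = F(-1/2) - F(-3/2) = - \frac{13 e^{\frac{3}{2}}}{24} + \frac{115 e^{\frac{1}{2}}}{24}.

Antiderivative: F(y) = y^{3} e^{- y} + \frac{10 y^{2} e^{- y}}{3} + \frac{23 y e^{- y}}{3} + \frac{95 e^{- y}}{12}; value = - \frac{13 e^{\frac{3}{2}}}{24} + \frac{115 e^{\frac{1}{2}}}{24}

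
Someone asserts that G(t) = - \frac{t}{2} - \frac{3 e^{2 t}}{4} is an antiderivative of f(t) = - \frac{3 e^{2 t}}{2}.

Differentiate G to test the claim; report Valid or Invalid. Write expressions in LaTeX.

d/dt[G] = - \frac{3 e^{2 t}}{2} - \frac{1}{2}
d/dt[G] - f(t) = - \frac{1}{2} != 0.

Invalid: d/dt[G] - f = - \frac{1}{2}, which is not 0.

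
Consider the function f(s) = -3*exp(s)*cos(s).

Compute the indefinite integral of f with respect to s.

Whatever form F(s) takes, F'(s) = f(s) is non-negotiable.
Check: d/ds[-3*exp(s)*sin(s)/2 - 3*exp(s)*cos(s)/2] = -3*exp(s)*cos(s) = f(s).

F(s) = -3*exp(s)*sin(s)/2 - 3*exp(s)*cos(s)/2 + C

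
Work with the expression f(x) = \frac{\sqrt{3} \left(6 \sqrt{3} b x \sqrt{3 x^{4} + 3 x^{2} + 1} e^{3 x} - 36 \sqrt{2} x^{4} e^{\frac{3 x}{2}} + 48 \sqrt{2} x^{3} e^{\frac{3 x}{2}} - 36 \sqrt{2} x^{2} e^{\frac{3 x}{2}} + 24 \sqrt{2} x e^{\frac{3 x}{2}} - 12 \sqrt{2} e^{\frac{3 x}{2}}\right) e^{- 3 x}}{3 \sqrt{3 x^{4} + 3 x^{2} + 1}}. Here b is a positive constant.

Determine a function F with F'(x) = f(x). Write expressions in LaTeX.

An antiderivative is F(x) = \frac{\left(9 b x^{2} e^{\frac{3 x}{2}} + 8 \sqrt{6} \sqrt{3 x^{4} + 3 x^{2} + 1}\right) e^{- \frac{3 x}{2}}}{3}.

Check any antiderivative F(x) by computing F'(x) and comparing it with f(x).
Check: d/dx[\frac{\left(9 b x^{2} e^{\frac{3 x}{2}} + 8 \sqrt{6} \sqrt{3 x^{4} + 3 x^{2} + 1}\right) e^{- \frac{3 x}{2}}}{3}] = \frac{\left(6 b x \sqrt{3 x^{4} + 3 x^{2} + 1} e^{\frac{3 x}{2}} - 12 \sqrt{6} x^{4} + 16 \sqrt{6} x^{3} - 12 \sqrt{6} x^{2} + 8 \sqrt{6} x - 4 \sqrt{6}\right) e^{- \frac{3 x}{2}}}{\sqrt{3 x^{4} + 3 x^{2} + 1}}, which equals f(x).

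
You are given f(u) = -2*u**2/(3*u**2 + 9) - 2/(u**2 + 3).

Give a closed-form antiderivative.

An antiderivative is F(u) = -2*u/3.

The integrand splits into summands that can be handled one at a time.
Check: d/du[-2*u/3] = -2/3, which equals f(u).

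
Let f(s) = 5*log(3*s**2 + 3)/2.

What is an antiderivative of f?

Check any antiderivative F(s) by computing F'(s) and comparing it with f(s).
Check: d/ds[5*(s*log(3*s**2 + 3) - 2*s + 2*atan(s))/2] = 5*log(s**2 + 1)/2 + 5*log(3)/2, which equals f(s).

An antiderivative is F(s) = 5*(s*log(3*s**2 + 3) - 2*s + 2*atan(s))/2.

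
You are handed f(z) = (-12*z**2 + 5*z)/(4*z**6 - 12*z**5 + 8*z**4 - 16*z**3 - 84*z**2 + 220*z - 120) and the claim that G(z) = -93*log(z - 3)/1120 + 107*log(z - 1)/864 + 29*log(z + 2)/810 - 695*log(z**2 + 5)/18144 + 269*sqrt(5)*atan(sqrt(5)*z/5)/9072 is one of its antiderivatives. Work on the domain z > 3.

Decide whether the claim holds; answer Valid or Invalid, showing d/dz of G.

d/dz[G] = (-7*z**3 - 425*z - 210)/(144*z**5 - 288*z**4 - 576*z**2 - 3600*z + 4320)
d/dz[G] - f(z) = -7/(144*z**2 - 288*z + 144) != 0.

Invalid: d/dz[G] - f = -7/(144*z**2 - 288*z + 144), which is not 0.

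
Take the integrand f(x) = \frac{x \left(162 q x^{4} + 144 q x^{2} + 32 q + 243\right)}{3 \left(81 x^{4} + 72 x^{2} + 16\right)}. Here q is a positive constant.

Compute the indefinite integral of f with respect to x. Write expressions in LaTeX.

A candidate is checked by its d/dx: the result must match f(x).
Check: d/dx[\frac{18 q x^{4} + 8 q x^{2} - 27}{6 \left(9 x^{2} + 4\right)}] = \frac{162 q x^{5} + 144 q x^{3} + 32 q x + 243 x}{243 x^{4} + 216 x^{2} + 48}, which equals f(x).

F(x) = \frac{18 q x^{4} + 8 q x^{2} - 27}{6 \left(9 x^{2} + 4\right)} + C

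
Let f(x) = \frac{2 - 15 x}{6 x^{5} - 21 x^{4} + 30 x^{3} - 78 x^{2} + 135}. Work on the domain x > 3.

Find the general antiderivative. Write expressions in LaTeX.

F(x) = \frac{- 6235 \log{\left(x - 3 \right)} + 9184 \log{\left(x - \frac{3}{2} \right)} + 3451 \log{\left(x + 1 \right)} - 3200 \log{\left(x^{2} + 5 \right)} + 1676 \sqrt{5} \operatorname{atan}{\left(\frac{\sqrt{5} x}{5} \right)}}{73080} + C

The denominator factors as 3 \left(x - 3\right) \left(x + 1\right) \left(2 x - 3\right) \left(x^{2} + 5\right); partial fractions split f into directly integrable pieces: - \frac{320 x - 419}{3654 \left(x^{2} + 5\right)} + \frac{328}{1305 \left(2 x - 3\right)} + \frac{17}{360 \left(x + 1\right)} - \frac{43}{504 \left(x - 3\right)}.
Check: d/dx[\frac{- 6235 \log{\left(x - 3 \right)} + 9184 \log{\left(x - \frac{3}{2} \right)} + 3451 \log{\left(x + 1 \right)} - 3200 \log{\left(x^{2} + 5 \right)} + 1676 \sqrt{5} \operatorname{atan}{\left(\frac{\sqrt{5} x}{5} \right)}}{73080}] = \frac{2 - 15 x}{6 x^{5} - 21 x^{4} + 30 x^{3} - 78 x^{2} + 135} = f(x).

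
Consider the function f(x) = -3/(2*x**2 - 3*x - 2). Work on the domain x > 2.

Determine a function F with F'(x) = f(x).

An antiderivative is F(x) = 3*(-log(x - 2) + log(x + 1/2))/5.

The denominator factors as (x - 2)*(2*x + 1); partial fractions split f into directly integrable pieces: 6/(5*(2*x + 1)) - 3/(5*(x - 2)).
Check: d/dx[3*(-log(x - 2) + log(x + 1/2))/5] = -3/(2*x**2 - 3*x - 2) = f(x).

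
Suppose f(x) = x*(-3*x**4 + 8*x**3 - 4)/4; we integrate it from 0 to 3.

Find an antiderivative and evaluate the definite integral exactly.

Differentiate the proposed F(x) back; it has to land on f(x) exactly.
F(x) = -x**6/8 + 2*x**5/5 - x**2/2 is an antiderivative of f.
Check: d/dx[-x**6/8 + 2*x**5/5 - x**2/2] = -3*x**5/4 + 2*x**4 - x, which equals f(x).
F(3) = 63/40; F(0) = 0.
Integral = F(3) - F(0) = 63/40.

Antiderivative: F(x) = -x**6/8 + 2*x**5/5 - x**2/2; value = 63/40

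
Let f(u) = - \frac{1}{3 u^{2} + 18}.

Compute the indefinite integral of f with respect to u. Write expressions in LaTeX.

A candidate is checked by its d/du: the result must match f(u).
Check: d/du[- \frac{\sqrt{6} \operatorname{atan}{\left(\frac{\sqrt{6} u}{6} \right)}}{18}] = - \frac{1}{3 u^{2} + 18} = f(u).

F(u) = - \frac{\sqrt{6} \operatorname{atan}{\left(\frac{\sqrt{6} u}{6} \right)}}{18} + C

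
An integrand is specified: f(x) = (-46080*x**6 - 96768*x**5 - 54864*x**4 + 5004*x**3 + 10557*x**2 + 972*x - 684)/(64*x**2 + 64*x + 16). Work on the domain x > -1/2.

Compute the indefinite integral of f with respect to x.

Recognize the product-rule pattern: f = u'v + uv' with u = 9/(2*(2*x + 1)), v = (-4*x**2 - 5*x/2 + 1)**3, so integration by parts undoes it.
Check: d/dx[-9*(8*x**2 + 5*x - 2)**3/(16*(2*x + 1))] = (-46080*x**6 - 96768*x**5 - 54864*x**4 + 5004*x**3 + 10557*x**2 + 972*x - 684)/(64*x**2 + 64*x + 16) = f(x).

F(x) = -9*(8*x**2 + 5*x - 2)**3/(16*(2*x + 1)) + C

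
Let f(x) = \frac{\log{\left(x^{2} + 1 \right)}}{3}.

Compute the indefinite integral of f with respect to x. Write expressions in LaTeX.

A first test for any F(x): its x-derivative must equal f(x) identically.
Check: d/dx[\frac{x \log{\left(x^{2} + 1 \right)} - 2 x + 2 \operatorname{atan}{\left(x \right)}}{3}] = \frac{\log{\left(x^{2} + 1 \right)}}{3} = f(x).

F(x) = \frac{x \log{\left(x^{2} + 1 \right)} - 2 x + 2 \operatorname{atan}{\left(x \right)}}{3} + C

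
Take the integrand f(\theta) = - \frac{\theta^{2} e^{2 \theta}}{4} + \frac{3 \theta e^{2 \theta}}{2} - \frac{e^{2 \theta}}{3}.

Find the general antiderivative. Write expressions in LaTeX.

F(\theta) = \frac{\left(- 6 \theta^{2} + 42 \theta - 29\right) e^{2 \theta}}{48} + C

f has the shape u'v + uv' for u = - \frac{\theta^{2}}{8} + \frac{7 \theta}{8} - \frac{29}{48} and v = e^{2 \theta} — it is the derivative of the product u*v.
Check: d/d\theta[\frac{\left(- 6 \theta^{2} + 42 \theta - 29\right) e^{2 \theta}}{48}] = - \frac{\theta^{2} e^{2 \theta}}{4} + \frac{3 \theta e^{2 \theta}}{2} - \frac{e^{2 \theta}}{3} = f(\theta).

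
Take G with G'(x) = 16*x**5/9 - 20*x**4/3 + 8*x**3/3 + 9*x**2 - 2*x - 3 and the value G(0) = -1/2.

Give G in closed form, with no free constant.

G(x) = 8*x**6/27 - 4*x**5/3 + 2*x**4/3 + 3*x**3 - x**2 - 3*x - 1/2

G'(x) matches the chain-rule pattern g'(h)*h' with inner function h(x) = 2*x**2/3 - x - 1; substituting u = h(x) collapses the integral.
A general antiderivative is (2*x**2/3 - x - 1)**3 + C.
The condition gives C = -1/2 - (-1) = 1/2.
So G(x) = 8*x**6/27 - 4*x**5/3 + 2*x**4/3 + 3*x**3 - x**2 - 3*x - 1/2.
Check: d/dx[8*x**6/27 - 4*x**5/3 + 2*x**4/3 + 3*x**3 - x**2 - 3*x - 1/2] = 16*x**5/9 - 20*x**4/3 + 8*x**3/3 + 9*x**2 - 2*x - 3 = G'(x).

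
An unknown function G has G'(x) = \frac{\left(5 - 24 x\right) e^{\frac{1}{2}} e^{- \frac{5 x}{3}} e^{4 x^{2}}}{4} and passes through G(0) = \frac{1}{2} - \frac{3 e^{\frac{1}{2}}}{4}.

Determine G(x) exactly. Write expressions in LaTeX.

G(x) = - \frac{-2 + 3 e^{\frac{1}{2}} e^{- \frac{5 x}{3}} e^{4 x^{2}}}{4}

The substitution u = 4 x^{2} - \frac{5 x}{3} + \frac{1}{2} works: G'(x) is exactly (dG/du)*(du/dx) for that inner function.
A general antiderivative is - \frac{3 e^{4 x^{2} - \frac{5 x}{3} + \frac{1}{2}}}{4} + C.
The condition gives C = \frac{1}{2} - \frac{3 e^{\frac{1}{2}}}{4} - (- \frac{3 e^{\frac{1}{2}}}{4}) = \frac{1}{2}.
So G(x) = - \frac{-2 + 3 e^{\frac{1}{2}} e^{- \frac{5 x}{3}} e^{4 x^{2}}}{4}.
Check: d/dx[- \frac{-2 + 3 e^{\frac{1}{2}} e^{- \frac{5 x}{3}} e^{4 x^{2}}}{4}] = \frac{\left(- 24 x e^{\frac{1}{2}} e^{4 x^{2}} + 5 e^{\frac{1}{2}} e^{4 x^{2}}\right) e^{- \frac{5 x}{3}}}{4}, which equals G'(x).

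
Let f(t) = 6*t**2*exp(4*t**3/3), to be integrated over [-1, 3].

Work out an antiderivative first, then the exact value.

Antiderivative: F(t) = 3*exp(4*t**3/3)/2; value = -3*exp(-4/3)/2 + 3*exp(36)/2

The substitution u = 4*t**3/3 works: f is exactly (dF/du)*(du/dt) for that inner function.
F(t) = 3*exp(4*t**3/3)/2 is an antiderivative of f.
Check: d/dt[3*exp(4*t**3/3)/2] = 6*t**2*exp(4*t**3/3) = f(t).
F(3) = 3*exp(36)/2; F(-1) = 3*exp(-4/3)/2.
Integral = F(3) - F(-1) = -3*exp(-4/3)/2 + 3*exp(36)/2.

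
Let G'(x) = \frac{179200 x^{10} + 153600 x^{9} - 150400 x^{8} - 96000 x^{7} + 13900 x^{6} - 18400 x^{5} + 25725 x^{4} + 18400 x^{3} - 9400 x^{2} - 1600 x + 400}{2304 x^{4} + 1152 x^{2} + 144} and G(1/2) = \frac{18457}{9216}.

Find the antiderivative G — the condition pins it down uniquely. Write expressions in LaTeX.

For G(x) to be correct, d/dx[G] must agree with the stated G'(x) identically.
A general antiderivative is \frac{25 x \left(- 2 x^{2} - \frac{x}{2} + 1\right)^{4}}{9 \left(4 x^{2} + 1\right)} + C.
The condition gives C = \frac{18457}{9216} - (\frac{25}{9216}) = 2.
So G(x) = \frac{6400 x^{9} + 6400 x^{8} - 10400 x^{7} - 9200 x^{6} + 7225 x^{5} + 4600 x^{4} - 2600 x^{3} + 352 x^{2} + 400 x + 288}{144 \left(4 x^{2} + 1\right)}.
Check: d/dx[\frac{6400 x^{9} + 6400 x^{8} - 10400 x^{7} - 9200 x^{6} + 7225 x^{5} + 4600 x^{4} - 2600 x^{3} + 352 x^{2} + 400 x + 288}{144 \left(4 x^{2} + 1\right)}] = \frac{179200 x^{10} + 153600 x^{9} - 150400 x^{8} - 96000 x^{7} + 13900 x^{6} - 18400 x^{5} + 25725 x^{4} + 18400 x^{3} - 9400 x^{2} - 1600 x + 400}{2304 x^{4} + 1152 x^{2} + 144} = G'(x).

G(x) = \frac{6400 x^{9} + 6400 x^{8} - 10400 x^{7} - 9200 x^{6} + 7225 x^{5} + 4600 x^{4} - 2600 x^{3} + 352 x^{2} + 400 x + 288}{144 \left(4 x^{2} + 1\right)}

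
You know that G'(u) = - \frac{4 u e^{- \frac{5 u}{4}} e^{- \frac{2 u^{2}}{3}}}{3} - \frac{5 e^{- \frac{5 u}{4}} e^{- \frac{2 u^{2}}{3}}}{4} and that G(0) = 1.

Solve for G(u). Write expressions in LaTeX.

G(u) = e^{- \frac{5 u}{4}} e^{- \frac{2 u^{2}}{3}}

G'(u) matches the chain-rule pattern g'(h)*h' with inner function h(u) = - \frac{2 u^{2}}{3} - \frac{5 u}{4}; substituting w = h(u) collapses the integral.
A general antiderivative is e^{- \frac{2 u^{2}}{3} - \frac{5 u}{4}} + C.
The condition gives C = 1 - (1) = 0.
So G(u) = e^{- \frac{5 u}{4}} e^{- \frac{2 u^{2}}{3}}.
Check: d/du[e^{- \frac{5 u}{4}} e^{- \frac{2 u^{2}}{3}}] = \frac{\left(- 16 u - 15\right) e^{- \frac{5 u}{4}} e^{- \frac{2 u^{2}}{3}}}{12}, which equals G'(u).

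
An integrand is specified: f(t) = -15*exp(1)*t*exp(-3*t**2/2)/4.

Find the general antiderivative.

f matches the chain-rule pattern g'(h)*h' with inner function h(t) = 1 - 3*t**2/2; substituting u = h(t) collapses the integral.
Check: d/dt[5*exp(1)*exp(-3*t**2/2)/4] = -15*exp(1)*t*exp(-3*t**2/2)/4 = f(t).

F(t) = 5*exp(1)*exp(-3*t**2/2)/4 + C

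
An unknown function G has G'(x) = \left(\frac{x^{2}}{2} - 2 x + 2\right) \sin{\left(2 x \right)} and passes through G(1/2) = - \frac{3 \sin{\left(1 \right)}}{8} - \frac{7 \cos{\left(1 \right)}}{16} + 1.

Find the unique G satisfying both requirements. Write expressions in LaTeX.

A first test for any G(x): its x-derivative must equal the given G'(x).
A general antiderivative is - \frac{x^{2} \cos{\left(2 x \right)}}{4} + \frac{x \sin{\left(2 x \right)}}{4} + x \cos{\left(2 x \right)} - \frac{\sin{\left(2 x \right)}}{2} - \frac{7 \cos{\left(2 x \right)}}{8} + C.
The condition gives C = - \frac{3 \sin{\left(1 \right)}}{8} - \frac{7 \cos{\left(1 \right)}}{16} + 1 - (- \frac{3 \sin{\left(1 \right)}}{8} - \frac{7 \cos{\left(1 \right)}}{16}) = 1.
So G(x) = - \frac{x^{2} \cos{\left(2 x \right)}}{4} + \frac{x \sin{\left(2 x \right)}}{4} + x \cos{\left(2 x \right)} - \frac{\sin{\left(2 x \right)}}{2} - \frac{7 \cos{\left(2 x \right)}}{8} + 1.
Check: d/dx[- \frac{x^{2} \cos{\left(2 x \right)}}{4} + \frac{x \sin{\left(2 x \right)}}{4} + x \cos{\left(2 x \right)} - \frac{\sin{\left(2 x \right)}}{2} - \frac{7 \cos{\left(2 x \right)}}{8} + 1] = \frac{x^{2} \sin{\left(2 x \right)}}{2} - 2 x \sin{\left(2 x \right)} + 2 \sin{\left(2 x \right)}, which equals G'(x).

G(x) = - \frac{x^{2} \cos{\left(2 x \right)}}{4} + \frac{x \sin{\left(2 x \right)}}{4} + x \cos{\left(2 x \right)} - \frac{\sin{\left(2 x \right)}}{2} - \frac{7 \cos{\left(2 x \right)}}{8} + 1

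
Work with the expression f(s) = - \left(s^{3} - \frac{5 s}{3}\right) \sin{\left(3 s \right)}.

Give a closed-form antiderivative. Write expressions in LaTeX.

Whatever form F(s) takes, F'(s) = f(s) is non-negotiable.
Check: d/ds[\frac{s^{3} \cos{\left(3 s \right)}}{3} - \frac{s^{2} \sin{\left(3 s \right)}}{3} - \frac{7 s \cos{\left(3 s \right)}}{9} + \frac{7 \sin{\left(3 s \right)}}{27}] = - s^{3} \sin{\left(3 s \right)} + \frac{5 s \sin{\left(3 s \right)}}{3}, which equals f(s).

An antiderivative is F(s) = \frac{s^{3} \cos{\left(3 s \right)}}{3} - \frac{s^{2} \sin{\left(3 s \right)}}{3} - \frac{7 s \cos{\left(3 s \right)}}{9} + \frac{7 \sin{\left(3 s \right)}}{27}.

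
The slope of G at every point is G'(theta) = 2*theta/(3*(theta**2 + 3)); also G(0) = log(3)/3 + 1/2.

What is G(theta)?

G'(theta) matches the chain-rule pattern g'(h)*h' with inner function h(theta) = theta**2 + 3; substituting u = h(theta) collapses the integral.
A general antiderivative is log(theta**2 + 3)/3 + C.
The condition gives C = log(3)/3 + 1/2 - (log(3)/3) = 1/2.
So G(theta) = (2*log(theta**2 + 3) + 3)/6.
Check: d/dtheta[(2*log(theta**2 + 3) + 3)/6] = 2*theta/(3*theta**2 + 9), which equals G'(theta).

G(theta) = (2*log(theta**2 + 3) + 3)/6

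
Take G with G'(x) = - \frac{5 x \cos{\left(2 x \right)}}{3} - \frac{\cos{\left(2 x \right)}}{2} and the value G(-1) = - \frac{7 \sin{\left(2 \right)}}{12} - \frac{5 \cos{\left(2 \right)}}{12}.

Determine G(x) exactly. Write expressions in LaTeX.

G(x) = - \frac{5 x \sin{\left(2 x \right)}}{6} - \frac{\sin{\left(2 x \right)}}{4} - \frac{5 \cos{\left(2 x \right)}}{12}

The integrand splits into summands that can be handled one at a time.
A general antiderivative is - \frac{5 x \sin{\left(2 x \right)}}{6} - \frac{\sin{\left(2 x \right)}}{4} - \frac{5 \cos{\left(2 x \right)}}{12} + C.
The condition gives C = - \frac{7 \sin{\left(2 \right)}}{12} - \frac{5 \cos{\left(2 \right)}}{12} - (- \frac{7 \sin{\left(2 \right)}}{12} - \frac{5 \cos{\left(2 \right)}}{12}) = 0.
So G(x) = - \frac{5 x \sin{\left(2 x \right)}}{6} - \frac{\sin{\left(2 x \right)}}{4} - \frac{5 \cos{\left(2 x \right)}}{12}.
Check: d/dx[- \frac{5 x \sin{\left(2 x \right)}}{6} - \frac{\sin{\left(2 x \right)}}{4} - \frac{5 \cos{\left(2 x \right)}}{12}] = - \frac{5 x \cos{\left(2 x \right)}}{3} - \frac{\cos{\left(2 x \right)}}{2} = G'(x).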